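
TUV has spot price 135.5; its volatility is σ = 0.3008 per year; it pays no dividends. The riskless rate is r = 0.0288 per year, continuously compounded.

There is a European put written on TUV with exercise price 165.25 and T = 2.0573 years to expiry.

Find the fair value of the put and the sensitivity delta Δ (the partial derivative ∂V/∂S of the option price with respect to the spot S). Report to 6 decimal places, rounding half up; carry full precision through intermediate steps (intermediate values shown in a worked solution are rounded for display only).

price = 36.255040
Δ = -0.542605

σ√T = 0.3008·√2.0573 = 0.431446
d₁ = (ln(S/K) + (r+σ²/2)T) / (σ√T) = (ln(135.5/165.25) + (0.0288+0.3008²/2)·2.0573) / 0.431446 = (-0.198488 + 0.152323) / 0.431446 = -0.107000
d₂ = d₁ − σ√T = -0.107000 − 0.431446 = -0.538446
e^{−rT} = 0.942471
N(−d₁) = 0.542605,  N(−d₂) = 0.704865
Put price V = K·e^{−rT}·N(−d₂) − S·N(−d₁) = 109.778080 − 73.523040 = 36.255040
Δ = −N(−d₁) = -0.542605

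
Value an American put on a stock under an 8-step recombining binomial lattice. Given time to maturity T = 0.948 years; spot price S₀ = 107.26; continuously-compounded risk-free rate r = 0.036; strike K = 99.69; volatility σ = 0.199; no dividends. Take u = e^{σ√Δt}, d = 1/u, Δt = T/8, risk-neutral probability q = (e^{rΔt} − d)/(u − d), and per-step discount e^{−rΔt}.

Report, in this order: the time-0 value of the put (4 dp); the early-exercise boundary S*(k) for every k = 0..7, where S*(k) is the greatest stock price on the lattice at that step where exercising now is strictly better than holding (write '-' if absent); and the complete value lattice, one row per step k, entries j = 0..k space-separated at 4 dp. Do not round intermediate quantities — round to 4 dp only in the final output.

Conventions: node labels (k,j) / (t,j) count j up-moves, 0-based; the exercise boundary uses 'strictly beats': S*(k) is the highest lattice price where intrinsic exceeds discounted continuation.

Δt=0.11850  u=1.07090  d=0.93379  q=0.51406  discount=0.99574
step 8 (expiry): payoffs max(K−S,0) = 37.6842 28.5795 18.1379 6.1631 0.0000 0.0000 0.0000 0.0000 0.0000
step 7: (k=7,j=0): S=66.4023, K−S=33.2877, hold=32.8633 ⇒ V=33.2877 exercise | (k=7,j=1): S=76.1526, K−S=23.5374, hold=23.1131 ⇒ V=23.5374 exercise | (k=7,j=2): S=87.3345, K−S=12.3555, hold=11.9311 ⇒ V=12.3555 exercise | (k=7,j=3): S=100.1583, K−S=0.0000, hold=2.9822 ⇒ V=2.9822 continue | (k=7,j=4): S=114.8652, K−S=0.0000, hold=0.0000 ⇒ V=0.0000 continue | (k=7,j=5): S=131.7315, K−S=0.0000, hold=0.0000 ⇒ V=0.0000 continue | (k=7,j=6): S=151.0745, K−S=0.0000, hold=0.0000 ⇒ V=0.0000 continue | (k=7,j=7): S=173.2576, K−S=0.0000, hold=0.0000 ⇒ V=0.0000 continue  boundary S*=87.3345
step 6: (k=6,j=0): S=71.1105, K−S=28.5795, hold=28.1551 ⇒ V=28.5795 exercise | (k=6,j=1): S=81.5521, K−S=18.1379, hold=17.7135 ⇒ V=18.1379 exercise | (k=6,j=2): S=93.5269, K−S=6.1631, hold=7.5050 ⇒ V=7.5050 continue | (k=6,j=3): S=107.2600, K−S=0.0000, hold=1.4430 ⇒ V=1.4430 continue | (k=6,j=4): S=123.0096, K−S=0.0000, hold=0.0000 ⇒ V=0.0000 continue | (k=6,j=5): S=141.0719, K−S=0.0000, hold=0.0000 ⇒ V=0.0000 continue | (k=6,j=6): S=161.7863, K−S=0.0000, hold=0.0000 ⇒ V=0.0000 continue  boundary S*=81.5521
step 5: (k=5,j=0): S=76.1526, K−S=23.5374, hold=23.1131 ⇒ V=23.5374 exercise | (k=5,j=1): S=87.3345, K−S=12.3555, hold=12.6180 ⇒ V=12.6180 continue | (k=5,j=2): S=100.1583, K−S=0.0000, hold=4.3701 ⇒ V=4.3701 continue | (k=5,j=3): S=114.8652, K−S=0.0000, hold=0.6982 ⇒ V=0.6982 continue | (k=5,j=4): S=131.7315, K−S=0.0000, hold=0.0000 ⇒ V=0.0000 continue | (k=5,j=5): S=151.0745, K−S=0.0000, hold=0.0000 ⇒ V=0.0000 continue  boundary S*=76.1526
step 4: (k=4,j=0): S=81.5521, K−S=18.1379, hold=17.8479 ⇒ V=18.1379 exercise | (k=4,j=1): S=93.5269, K−S=6.1631, hold=8.3424 ⇒ V=8.3424 continue | (k=4,j=2): S=107.2600, K−S=0.0000, hold=2.4719 ⇒ V=2.4719 continue | (k=4,j=3): S=123.0096, K−S=0.0000, hold=0.3378 ⇒ V=0.3378 continue | (k=4,j=4): S=141.0719, K−S=0.0000, hold=0.0000 ⇒ V=0.0000 continue  boundary S*=81.5521
step 3: (k=3,j=0): S=87.3345, K−S=12.3555, hold=13.0466 ⇒ V=13.0466 continue | (k=3,j=1): S=100.1583, K−S=0.0000, hold=5.3020 ⇒ V=5.3020 continue | (k=3,j=2): S=114.8652, K−S=0.0000, hold=1.3690 ⇒ V=1.3690 continue | (k=3,j=3): S=131.7315, K−S=0.0000, hold=0.1635 ⇒ V=0.1635 continue  boundary S*=-
step 2: (k=2,j=0): S=93.5269, K−S=6.1631, hold=9.0268 ⇒ V=9.0268 continue | (k=2,j=1): S=107.2600, K−S=0.0000, hold=3.2662 ⇒ V=3.2662 continue | (k=2,j=2): S=123.0096, K−S=0.0000, hold=0.7461 ⇒ V=0.7461 continue  boundary S*=-
step 1: (k=1,j=0): S=100.1583, K−S=0.0000, hold=6.0397 ⇒ V=6.0397 continue | (k=1,j=1): S=114.8652, K−S=0.0000, hold=1.9624 ⇒ V=1.9624 continue  boundary S*=-
step 0: (k=0,j=0): S=107.2600, K−S=0.0000, hold=3.9269 ⇒ V=3.9269 continue  boundary S*=-

price = 3.9269
boundary = - - - - 81.5521 76.1526 81.5521 87.3345
tree:
3.9269
6.0397 1.9624
9.0268 3.2662 0.7461
13.0466 5.3020 1.3690 0.1635
18.1379 8.3424 2.4719 0.3378 0.0000
23.5374 12.6180 4.3701 0.6982 0.0000 0.0000
28.5795 18.1379 7.5050 1.4430 0.0000 0.0000 0.0000
33.2877 23.5374 12.3555 2.9822 0.0000 0.0000 0.0000 0.0000
37.6842 28.5795 18.1379 6.1631 0.0000 0.0000 0.0000 0.0000 0.0000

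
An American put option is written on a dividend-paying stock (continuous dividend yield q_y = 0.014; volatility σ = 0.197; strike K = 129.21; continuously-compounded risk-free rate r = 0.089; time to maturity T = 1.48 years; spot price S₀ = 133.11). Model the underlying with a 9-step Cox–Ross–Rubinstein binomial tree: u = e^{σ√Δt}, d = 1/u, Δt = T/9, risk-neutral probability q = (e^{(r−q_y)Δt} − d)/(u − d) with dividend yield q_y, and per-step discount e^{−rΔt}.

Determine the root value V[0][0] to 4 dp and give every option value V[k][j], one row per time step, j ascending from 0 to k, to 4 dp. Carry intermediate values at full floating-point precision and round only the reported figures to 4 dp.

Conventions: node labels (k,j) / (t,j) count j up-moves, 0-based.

price = 6.2953
tree:
6.2953
10.1798 3.3801
16.0167 5.8185 1.5351
24.4664 9.7368 2.8639 0.5215
32.5086 15.7555 5.2196 1.0708 0.0995
39.9332 24.4664 9.2394 2.1686 0.2283 0.0000
46.7879 32.5086 15.7555 4.3144 0.5236 0.0000 0.0000
53.1162 39.9332 24.4664 8.3826 1.2011 0.0000 0.0000 0.0000
58.9586 46.7879 32.5086 15.7555 2.7552 0.0000 0.0000 0.0000 0.0000
64.3525 53.1162 39.9332 24.4664 6.3201 0.0000 0.0000 0.0000 0.0000 0.0000

Δt=0.16444, u=1.08316, d=0.92322, q=0.55763, disc=e^(-rΔt)=0.98547
k=9 terminal: V=max(K-S,0) → 64.3525 53.1162 39.9332 24.4664 6.3201 0.0000 0.0000 0.0000 0.0000 0.0000
k=8: j=0 S=70.2514 intr=58.9586 cont=57.2429 V=58.9586[EX]; j=1 S=82.4221 intr=46.7879 cont=45.1001 V=46.7879[EX]; j=2 S=96.7014 intr=32.5086 cont=30.8537 V=32.5086[EX]; j=3 S=113.4545 intr=15.7555 cont=14.1391 V=15.7555[EX]; j=4 S=133.1100 intr=0.0000 cont=2.7552 V=2.7552[hold]; j=5 S=156.1707 intr=0.0000 cont=0.0000 V=0.0000[hold]; j=6 S=183.2266 intr=0.0000 cont=0.0000 V=0.0000[hold]; j=7 S=214.9698 intr=0.0000 cont=0.0000 V=0.0000[hold]; j=8 S=252.2124 intr=0.0000 cont=0.0000 V=0.0000[hold]
k=7: j=0 S=76.0938 intr=53.1162 cont=51.4139 V=53.1162[EX]; j=1 S=89.2768 intr=39.9332 cont=38.2613 V=39.9332[EX]; j=2 S=104.7436 intr=24.4664 cont=22.8300 V=24.4664[EX]; j=3 S=122.8899 intr=6.3201 cont=8.3826 V=8.3826[hold]; j=4 S=144.1800 intr=0.0000 cont=1.2011 V=1.2011[hold]; j=5 S=169.1586 intr=0.0000 cont=0.0000 V=0.0000[hold]; j=6 S=198.4646 intr=0.0000 cont=0.0000 V=0.0000[hold]; j=7 S=232.8477 intr=0.0000 cont=0.0000 V=0.0000[hold]
k=6: j=0 S=82.4221 intr=46.7879 cont=45.1001 V=46.7879[EX]; j=1 S=96.7014 intr=32.5086 cont=30.8537 V=32.5086[EX]; j=2 S=113.4545 intr=15.7555 cont=15.2725 V=15.7555[EX]; j=3 S=133.1100 intr=0.0000 cont=4.3144 V=4.3144[hold]; j=4 S=156.1707 intr=0.0000 cont=0.5236 V=0.5236[hold]; j=5 S=183.2266 intr=0.0000 cont=0.0000 V=0.0000[hold]; j=6 S=214.9698 intr=0.0000 cont=0.0000 V=0.0000[hold]
k=5: j=0 S=89.2768 intr=39.9332 cont=38.2613 V=39.9332[EX]; j=1 S=104.7436 intr=24.4664 cont=22.8300 V=24.4664[EX]; j=2 S=122.8899 intr=6.3201 cont=9.2394 V=9.2394[hold]; j=3 S=144.1800 intr=0.0000 cont=2.1686 V=2.1686[hold]; j=4 S=169.1586 intr=0.0000 cont=0.2283 V=0.2283[hold]; j=5 S=198.4646 intr=0.0000 cont=0.0000 V=0.0000[hold]
k=4: j=0 S=96.7014 intr=32.5086 cont=30.8537 V=32.5086[EX]; j=1 S=113.4545 intr=15.7555 cont=15.7433 V=15.7555[EX]; j=2 S=133.1100 intr=0.0000 cont=5.2196 V=5.2196[hold]; j=3 S=156.1707 intr=0.0000 cont=1.0708 V=1.0708[hold]; j=4 S=183.2266 intr=0.0000 cont=0.0995 V=0.0995[hold]
k=3: j=0 S=104.7436 intr=24.4664 cont=22.8300 V=24.4664[EX]; j=1 S=122.8899 intr=6.3201 cont=9.7368 V=9.7368[hold]; j=2 S=144.1800 intr=0.0000 cont=2.8639 V=2.8639[hold]; j=3 S=169.1586 intr=0.0000 cont=0.5215 V=0.5215[hold]
k=2: j=0 S=113.4545 intr=15.7555 cont=16.0167 V=16.0167[hold]; j=1 S=133.1100 intr=0.0000 cont=5.8185 V=5.8185[hold]; j=2 S=156.1707 intr=0.0000 cont=1.5351 V=1.5351[hold]
k=1: j=0 S=122.8899 intr=6.3201 cont=10.1798 V=10.1798[hold]; j=1 S=144.1800 intr=0.0000 cont=3.3801 V=3.3801[hold]
k=0: j=0 S=133.1100 intr=0.0000 cont=6.2953 V=6.2953[hold]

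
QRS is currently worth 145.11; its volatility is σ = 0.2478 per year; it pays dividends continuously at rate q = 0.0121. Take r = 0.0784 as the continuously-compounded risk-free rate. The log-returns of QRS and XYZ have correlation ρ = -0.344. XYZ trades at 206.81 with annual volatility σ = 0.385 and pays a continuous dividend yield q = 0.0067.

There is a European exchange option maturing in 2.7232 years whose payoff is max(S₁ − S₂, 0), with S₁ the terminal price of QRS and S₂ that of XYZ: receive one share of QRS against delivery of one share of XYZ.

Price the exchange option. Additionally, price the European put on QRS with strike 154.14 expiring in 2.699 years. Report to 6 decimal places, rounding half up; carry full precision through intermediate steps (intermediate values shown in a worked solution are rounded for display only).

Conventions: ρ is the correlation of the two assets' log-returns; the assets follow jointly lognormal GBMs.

exchange price = 30.950644
price(QRS put K=154.14) = 14.422186

σ_eff = √(σ₁² + σ₂² − 2ρσ₁σ₂) = √(0.2478² + 0.385² − 2·-0.344·0.2478·0.385) = 0.524659
d₁ = (ln(S₁/S₂) + (q₂ − q₁ + σ_eff²/2)T) / (σ_eff√T) = (ln(145.11/206.81) + (0.0067 − 0.0121 + 0.137634)·2.7232) / 0.865799 = 0.006687
d₂ = d₁ − σ_eff√T = 0.006687 − 0.865799 = -0.859111
N(d₁) = 0.502668,  N(d₂) = 0.195140
V = S₁·e^{−q₁T}·N(d₁) − S₂·e^{−q₂T}·N(d₂) = 70.577808 − 39.627164 = 30.950644
[vanilla: QRS put K=154.14]
σ√T = 0.2478·√2.699 = 0.407102
d₁ = (ln(S/K) + (r−q+σ²/2)T) / (σ√T) = (ln(145.11/154.14) + (0.0784−0.0121+0.2478²/2)·2.699) / 0.407102 = (-0.060369 + 0.261810) / 0.407102 = 0.494816
d₂ = d₁ − σ√T = 0.494816 − 0.407102 = 0.087714
e^{−rT} = 0.809287
e^{−qT} = 0.967870
N(−d₁) = 0.310365,  N(−d₂) = 0.465052
price = K·e^{−rT}·N(−d₂) − S·e^{−qT}·N(−d₁) = 58.012197 − 43.590011 = 14.422186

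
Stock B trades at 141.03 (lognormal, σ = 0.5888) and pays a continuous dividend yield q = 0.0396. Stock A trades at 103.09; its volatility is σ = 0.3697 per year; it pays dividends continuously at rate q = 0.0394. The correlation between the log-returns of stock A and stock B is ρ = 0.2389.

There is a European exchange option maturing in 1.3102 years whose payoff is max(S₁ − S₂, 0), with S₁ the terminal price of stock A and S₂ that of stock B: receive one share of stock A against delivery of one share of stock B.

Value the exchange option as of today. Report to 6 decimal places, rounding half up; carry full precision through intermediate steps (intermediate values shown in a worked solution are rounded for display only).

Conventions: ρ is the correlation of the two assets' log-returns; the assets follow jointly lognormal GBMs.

σ_eff = √(σ₁² + σ₂² − 2ρσ₁σ₂) = √(0.3697² + 0.5888² − 2·0.2389·0.3697·0.5888) = 0.615919
d₁ = (ln(S₁/S₂) + (q₂ − q₁ + σ_eff²/2)T) / (σ_eff√T) = (ln(103.09/141.03) + (0.0396 − 0.0394 + 0.189678)·1.3102) / 0.705005 = -0.091619
d₂ = d₁ − σ_eff√T = -0.091619 − 0.705005 = -0.796624
N(d₁) = 0.463500,  N(d₂) = 0.212835
V = S₁·e^{−q₁T}·N(d₁) − S₂·e^{−q₂T}·N(d₂) = 45.378230 − 28.498424 = 16.879806
Key observation: r never enters — measured in units of stock B, the claim is a call on S₁/S₂ struck at 1, so only the dividend yields and σ_eff matter.

exchange price = 16.879806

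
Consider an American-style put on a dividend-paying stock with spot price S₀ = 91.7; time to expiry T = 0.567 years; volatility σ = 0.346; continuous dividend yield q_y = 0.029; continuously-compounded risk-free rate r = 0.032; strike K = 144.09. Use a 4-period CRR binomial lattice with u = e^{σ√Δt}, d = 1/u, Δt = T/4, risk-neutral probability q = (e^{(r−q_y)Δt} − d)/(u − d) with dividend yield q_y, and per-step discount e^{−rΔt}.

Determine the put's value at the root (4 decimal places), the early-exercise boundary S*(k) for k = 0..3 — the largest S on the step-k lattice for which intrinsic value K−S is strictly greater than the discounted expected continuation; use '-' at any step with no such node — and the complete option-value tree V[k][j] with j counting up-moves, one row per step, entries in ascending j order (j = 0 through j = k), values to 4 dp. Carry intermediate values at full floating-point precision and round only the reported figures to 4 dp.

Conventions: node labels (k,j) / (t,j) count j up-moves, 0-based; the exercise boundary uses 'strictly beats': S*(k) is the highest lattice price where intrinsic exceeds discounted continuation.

params: Δt=0.14175 u=1.13913 d=0.87786 q=0.46911 e^(-rΔt)=0.99547
t_4 payoffs: 89.6309 73.4225 52.3900 25.0978 0.0000
t_3: node(3,0) S=62.0362 payoff=82.0538 vs cont=81.6562 → 82.0538 [stop]  node(3,1) S=80.4998 payoff=63.5902 vs cont=63.2683 → 63.5902 [stop]  node(3,2) S=104.4586 payoff=39.6314 vs cont=39.4079 → 39.6314 [stop]  node(3,3) S=135.5481 payoff=8.5419 vs cont=13.2639 → 13.2639 [wait]  ⇒ S*(3)=104.4586
t_2: node(2,0) S=70.6675 payoff=73.4225 vs cont=73.0602 → 73.4225 [stop]  node(2,1) S=91.7000 payoff=52.3900 vs cont=52.1141 → 52.3900 [stop]  node(2,2) S=118.9922 payoff=25.0978 vs cont=27.1389 → 27.1389 [wait]  ⇒ S*(2)=91.7000
t_1: node(1,0) S=80.4998 payoff=63.5902 vs cont=63.2683 → 63.5902 [stop]  node(1,1) S=104.4586 payoff=39.6314 vs cont=40.3610 → 40.3610 [wait]  ⇒ S*(1)=80.4998
t_0: node(0,0) S=91.7000 payoff=52.3900 vs cont=52.4548 → 52.4548 [wait]  ⇒ S*(0)=-

price = 52.4548
boundary = - 80.4998 91.7000 104.4586
tree:
52.4548
63.5902 40.3610
73.4225 52.3900 27.1389
82.0538 63.5902 39.6314 13.2639
89.6309 73.4225 52.3900 25.0978 0.0000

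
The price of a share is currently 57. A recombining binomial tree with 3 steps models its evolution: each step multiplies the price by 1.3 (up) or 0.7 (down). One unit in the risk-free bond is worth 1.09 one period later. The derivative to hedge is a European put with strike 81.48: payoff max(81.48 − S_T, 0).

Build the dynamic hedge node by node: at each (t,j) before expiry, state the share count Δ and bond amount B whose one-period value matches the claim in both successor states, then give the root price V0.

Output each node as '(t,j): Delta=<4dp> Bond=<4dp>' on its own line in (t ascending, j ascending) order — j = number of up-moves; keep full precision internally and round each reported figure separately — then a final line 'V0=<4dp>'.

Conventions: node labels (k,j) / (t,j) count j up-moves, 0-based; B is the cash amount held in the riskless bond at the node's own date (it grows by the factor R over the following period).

(0,0): Delta=-0.5451 Bond=46.2657
(1,0): Delta=-1.0000 Bond=68.5801
(1,1): Delta=-0.4132 Bond=40.6562
(2,0): Delta=-1.0000 Bond=74.7523
(2,1): Delta=-1.0000 Bond=74.7523
(2,2): Delta=-0.2431 Bond=27.9261
V0=15.1950

The replicating-portfolio and risk-neutral prices coincide; use p* = (1.09−0.7)/(1.3−0.7) = 0.6500 for the latter.
Expiry values: V(3,0)=61.9290, V(3,1)=45.1710, V(3,2)=14.0490, V(3,3)=0.0000
(2,0): S=27.9300. Δ = (V_up−V_dn)/(S_up−S_dn) = (45.1710−61.9290)/(36.3090−19.5510) = -1.0000. V = [p*·45.1710 + (1−p*)·61.9290]/1.09 = 46.8223. B = V − Δ·S = 74.7523.
(2,1): S=51.8700. Δ = (V_up−V_dn)/(S_up−S_dn) = (14.0490−45.1710)/(67.4310−36.3090) = -1.0000. V = [p*·14.0490 + (1−p*)·45.1710]/1.09 = 22.8823. B = V − Δ·S = 74.7523.
(2,2): S=96.3300. Δ = (V_up−V_dn)/(S_up−S_dn) = (0.0000−14.0490)/(125.2290−67.4310) = -0.2431. V = [p*·0.0000 + (1−p*)·14.0490]/1.09 = 4.5111. B = V − Δ·S = 27.9261.
(1,0): S=39.9000. Δ = (V_up−V_dn)/(S_up−S_dn) = (22.8823−46.8223)/(51.8700−27.9300) = -1.0000. V = [p*·22.8823 + (1−p*)·46.8223]/1.09 = 28.6801. B = V − Δ·S = 68.5801.
(1,1): S=74.1000. Δ = (V_up−V_dn)/(S_up−S_dn) = (4.5111−22.8823)/(96.3300−51.8700) = -0.4132. V = [p*·4.5111 + (1−p*)·22.8823]/1.09 = 10.0377. B = V − Δ·S = 40.6562.
(0,0): S=57.0000. Δ = (V_up−V_dn)/(S_up−S_dn) = (10.0377−28.6801)/(74.1000−39.9000) = -0.5451. V = [p*·10.0377 + (1−p*)·28.6801]/1.09 = 15.1950. B = V − Δ·S = 46.2657.
Verification: the root portfolio costs Δ(0,0)·S0 + B(0,0) = 15.1950, matching V0.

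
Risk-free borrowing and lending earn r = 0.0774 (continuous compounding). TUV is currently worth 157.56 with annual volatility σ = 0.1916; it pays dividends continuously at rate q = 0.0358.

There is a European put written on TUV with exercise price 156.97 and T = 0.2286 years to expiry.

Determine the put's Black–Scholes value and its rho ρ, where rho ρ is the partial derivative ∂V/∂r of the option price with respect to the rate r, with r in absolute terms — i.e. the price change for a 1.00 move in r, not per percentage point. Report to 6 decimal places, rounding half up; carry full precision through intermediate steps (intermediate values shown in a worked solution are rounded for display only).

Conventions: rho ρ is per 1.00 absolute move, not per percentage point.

σ√T = 0.1916·√0.2286 = 0.091608
d₁ = (ln(S/K) + (r−q+σ²/2)T) / (σ√T) = (ln(157.56/156.97) + (0.0774−0.0358+0.1916²/2)·0.2286) / 0.091608 = (0.003752 + 0.013706) / 0.091608 = 0.190566
d₂ = d₁ − σ√T = 0.190566 − 0.091608 = 0.098958
e^{−rT} = 0.982462
e^{−qT} = 0.991850
N(−d₁) = 0.424433,  N(−d₂) = 0.460586
Put price V = K·e^{−rT}·N(−d₂) − S·e^{−qT}·N(−d₁) = 71.030169 − 66.328561 = 4.701608
ρ = −K·T·e^{−rT}·N(−d₂) = -16.237497

price = 4.701608
ρ = -16.237497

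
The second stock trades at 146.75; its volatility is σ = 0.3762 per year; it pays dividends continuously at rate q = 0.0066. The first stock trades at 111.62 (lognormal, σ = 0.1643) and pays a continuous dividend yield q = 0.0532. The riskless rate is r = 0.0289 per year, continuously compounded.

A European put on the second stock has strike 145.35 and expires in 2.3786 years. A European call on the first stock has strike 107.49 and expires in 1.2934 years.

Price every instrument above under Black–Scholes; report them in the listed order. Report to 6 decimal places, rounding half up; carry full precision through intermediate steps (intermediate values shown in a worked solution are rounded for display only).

price(the second stock put K=145.35) = 27.770444
price(the first stock call K=107.49) = 8.061940

[the second stock put K=145.35]
σ√T = 0.3762·√2.3786 = 0.580202
d₁ = (ln(S/K) + (r−q+σ²/2)T) / (σ√T) = (ln(146.75/145.35) + (0.0289−0.0066+0.3762²/2)·2.3786) / 0.580202 = (0.009586 + 0.221360) / 0.580202 = 0.398044
d₂ = d₁ − σ√T = 0.398044 − 0.580202 = -0.182158
e^{−rT} = 0.933568
e^{−qT} = 0.984424
N(−d₁) = 0.345299,  N(−d₂) = 0.572271
price = K·e^{−rT}·N(−d₂) − S·e^{−qT}·N(−d₁) = 77.653774 − 49.883331 = 27.770444
[the first stock call K=107.49]
σ√T = 0.1643·√1.2934 = 0.186855
d₁ = (ln(S/K) + (r−q+σ²/2)T) / (σ√T) = (ln(111.62/107.49) + (0.0289−0.0532+0.1643²/2)·1.2934) / 0.186855 = (0.037702 − 0.013972) / 0.186855 = 0.126998
d₂ = d₁ − σ√T = 0.126998 − 0.186855 = -0.059857
e^{−rT} = 0.963311
e^{−qT} = 0.933505
N(d₁) = 0.550529,  N(d₂) = 0.476135
price = S·e^{−qT}·N(d₁) − K·e^{−rT}·N(d₂) = 57.363925 − 49.301985 = 8.061940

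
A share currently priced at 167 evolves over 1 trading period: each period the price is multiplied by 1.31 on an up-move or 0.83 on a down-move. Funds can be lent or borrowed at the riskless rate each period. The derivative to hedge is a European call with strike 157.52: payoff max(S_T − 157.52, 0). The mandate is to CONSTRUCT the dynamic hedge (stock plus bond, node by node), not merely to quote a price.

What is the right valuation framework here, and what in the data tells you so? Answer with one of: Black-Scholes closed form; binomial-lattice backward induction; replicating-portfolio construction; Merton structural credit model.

framework: replicating-portfolio construction

Key observation: a price alone would not answer the question — the per-node share/bond construction on the spot-167, 1.31/0.83 tree is required, and only the replicating-portfolio method yields it.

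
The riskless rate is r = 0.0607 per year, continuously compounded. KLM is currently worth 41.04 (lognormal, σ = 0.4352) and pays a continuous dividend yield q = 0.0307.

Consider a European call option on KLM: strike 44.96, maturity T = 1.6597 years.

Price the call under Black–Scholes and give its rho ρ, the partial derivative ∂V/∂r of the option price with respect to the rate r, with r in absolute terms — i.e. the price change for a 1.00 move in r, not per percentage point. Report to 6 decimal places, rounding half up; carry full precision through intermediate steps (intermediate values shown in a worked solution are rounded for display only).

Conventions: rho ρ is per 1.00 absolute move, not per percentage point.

price = 7.991142
ρ = 24.395463

σ√T = 0.4352·√1.6597 = 0.560665
d₁ = (ln(S/K) + (r−q+σ²/2)T) / (σ√T) = (ln(41.04/44.96) + (0.0607−0.0307+0.4352²/2)·1.6597) / 0.560665 = (-0.091226 + 0.206964) / 0.560665 = 0.206429
d₂ = d₁ − σ√T = 0.206429 − 0.560665 = -0.354236
e^{−rT} = 0.904165
e^{−qT} = 0.950324
N(d₁) = 0.581772,  N(d₂) = 0.361581
Call price V = S·e^{−qT}·N(d₁) − K·e^{−rT}·N(d₂) = 22.689861 − 14.698719 = 7.991142
ρ = K·T·e^{−rT}·N(d₂) = 24.395463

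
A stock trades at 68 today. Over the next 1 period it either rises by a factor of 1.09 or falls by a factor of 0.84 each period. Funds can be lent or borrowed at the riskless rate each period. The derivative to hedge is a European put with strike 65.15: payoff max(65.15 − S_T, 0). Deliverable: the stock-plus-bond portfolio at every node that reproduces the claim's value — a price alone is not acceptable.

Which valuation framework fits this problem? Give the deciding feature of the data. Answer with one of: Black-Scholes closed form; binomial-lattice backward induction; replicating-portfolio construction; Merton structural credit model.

framework: replicating-portfolio construction

Key observation: the mandate to exhibit the hedge at every date and state singles out the replicating-portfolio construction on the 1-period tree with factors 1.09 and 0.84 from 68.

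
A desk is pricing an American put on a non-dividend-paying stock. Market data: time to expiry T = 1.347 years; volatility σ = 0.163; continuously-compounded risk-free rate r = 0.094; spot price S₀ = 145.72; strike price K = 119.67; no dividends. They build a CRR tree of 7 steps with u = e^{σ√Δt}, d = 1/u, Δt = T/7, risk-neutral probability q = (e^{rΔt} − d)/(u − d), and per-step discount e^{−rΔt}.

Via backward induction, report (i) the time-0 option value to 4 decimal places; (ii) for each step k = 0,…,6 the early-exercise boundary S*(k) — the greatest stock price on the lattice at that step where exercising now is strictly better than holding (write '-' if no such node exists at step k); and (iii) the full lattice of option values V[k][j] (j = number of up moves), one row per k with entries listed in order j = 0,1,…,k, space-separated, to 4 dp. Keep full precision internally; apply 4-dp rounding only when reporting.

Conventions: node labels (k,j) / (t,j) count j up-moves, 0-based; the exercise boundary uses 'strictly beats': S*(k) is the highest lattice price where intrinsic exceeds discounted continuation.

price = 0.5089
boundary = - - - - 109.4728 101.9185 109.4728
tree:
0.5089
1.1151 0.1360
2.3967 0.3279 0.0172
5.0257 0.7852 0.0450 0.0000
10.1972 1.8650 0.1173 0.0000 0.0000
17.7515 4.3871 0.3061 0.0000 0.0000 0.0000
24.7845 10.1972 0.7985 0.0000 0.0000 0.0000 0.0000
31.3322 17.7515 2.0830 0.0000 0.0000 0.0000 0.0000 0.0000

Δt=0.19243  u=1.07412  d=0.93099  q=0.60966  discount=0.98207
step 7 (expiry): payoffs max(K−S,0) = 31.3322 17.7515 2.0830 0.0000 0.0000 0.0000 0.0000 0.0000
step 6: (k=6,j=0): S=94.8855, K−S=24.7845, hold=22.6393 ⇒ V=24.7845 exercise | (k=6,j=1): S=109.4728, K−S=10.1972, hold=8.0520 ⇒ V=10.1972 exercise | (k=6,j=2): S=126.3027, K−S=0.0000, hold=0.7985 ⇒ V=0.7985 continue | (k=6,j=3): S=145.7200, K−S=0.0000, hold=0.0000 ⇒ V=0.0000 continue | (k=6,j=4): S=168.1224, K−S=0.0000, hold=0.0000 ⇒ V=0.0000 continue | (k=6,j=5): S=193.9689, K−S=0.0000, hold=0.0000 ⇒ V=0.0000 continue | (k=6,j=6): S=223.7889, K−S=0.0000, hold=0.0000 ⇒ V=0.0000 continue  boundary S*=109.4728
step 5: (k=5,j=0): S=101.9185, K−S=17.7515, hold=15.6063 ⇒ V=17.7515 exercise | (k=5,j=1): S=117.5870, K−S=2.0830, hold=4.3871 ⇒ V=4.3871 continue | (k=5,j=2): S=135.6644, K−S=0.0000, hold=0.3061 ⇒ V=0.3061 continue | (k=5,j=3): S=156.5209, K−S=0.0000, hold=0.0000 ⇒ V=0.0000 continue | (k=5,j=4): S=180.5838, K−S=0.0000, hold=0.0000 ⇒ V=0.0000 continue | (k=5,j=5): S=208.3461, K−S=0.0000, hold=0.0000 ⇒ V=0.0000 continue  boundary S*=101.9185
step 4: (k=4,j=0): S=109.4728, K−S=10.1972, hold=9.4316 ⇒ V=10.1972 exercise | (k=4,j=1): S=126.3027, K−S=0.0000, hold=1.8650 ⇒ V=1.8650 continue | (k=4,j=2): S=145.7200, K−S=0.0000, hold=0.1173 ⇒ V=0.1173 continue | (k=4,j=3): S=168.1224, K−S=0.0000, hold=0.0000 ⇒ V=0.0000 continue | (k=4,j=4): S=193.9689, K−S=0.0000, hold=0.0000 ⇒ V=0.0000 continue  boundary S*=109.4728
step 3: (k=3,j=0): S=117.5870, K−S=2.0830, hold=5.0257 ⇒ V=5.0257 continue | (k=3,j=1): S=135.6644, K−S=0.0000, hold=0.7852 ⇒ V=0.7852 continue | (k=3,j=2): S=156.5209, K−S=0.0000, hold=0.0450 ⇒ V=0.0450 continue | (k=3,j=3): S=180.5838, K−S=0.0000, hold=0.0000 ⇒ V=0.0000 continue  boundary S*=-
step 2: (k=2,j=0): S=126.3027, K−S=0.0000, hold=2.3967 ⇒ V=2.3967 continue | (k=2,j=1): S=145.7200, K−S=0.0000, hold=0.3279 ⇒ V=0.3279 continue | (k=2,j=2): S=168.1224, K−S=0.0000, hold=0.0172 ⇒ V=0.0172 continue  boundary S*=-
step 1: (k=1,j=0): S=135.6644, K−S=0.0000, hold=1.1151 ⇒ V=1.1151 continue | (k=1,j=1): S=156.5209, K−S=0.0000, hold=0.1360 ⇒ V=0.1360 continue  boundary S*=-
step 0: (k=0,j=0): S=145.7200, K−S=0.0000, hold=0.5089 ⇒ V=0.5089 continue  boundary S*=-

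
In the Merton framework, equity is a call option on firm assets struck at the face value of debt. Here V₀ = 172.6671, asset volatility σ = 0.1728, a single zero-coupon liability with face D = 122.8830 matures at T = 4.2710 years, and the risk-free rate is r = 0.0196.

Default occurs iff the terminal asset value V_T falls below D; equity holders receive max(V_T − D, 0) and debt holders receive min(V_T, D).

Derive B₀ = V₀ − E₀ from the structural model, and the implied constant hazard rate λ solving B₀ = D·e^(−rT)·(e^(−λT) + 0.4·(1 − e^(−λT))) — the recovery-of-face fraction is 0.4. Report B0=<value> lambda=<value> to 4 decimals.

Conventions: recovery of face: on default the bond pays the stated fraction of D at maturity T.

With assets at 172.6671 and a single debt payment of 122.8830 at 4.2710 years:
d₁ = [ln(V₀/D) + (r + σ²/2)T] / (σ√T)
   = [ln(172.6671/122.8830) + (0.0196 + 0.5·0.1728²)·4.2710] / (0.1728·√4.2710)
   = [0.340133 + 0.147477] / 0.357115 = 1.365413
d₂ = d₁ − σ√T = 1.365413 − 0.357115 = 1.008298
N(d₁) = 0.913938,  N(d₂) = 0.843344,  e^(−rT) = 0.919696
E₀ = V₀·N(d₁) − D·e^(−rT)·N(d₂)
   = 172.6671·0.913938 − 122.8830·0.919696·0.843344 = 62.496491
B₀ = V₀ − E₀ = 172.6671 − 62.496491 = 110.170609
e^(−λT) = (B₀·e^(rT)/D − 0.4)/(1 − 0.4) = (110.1706·1.087315/122.8830 − 0.4)/0.6 = 0.95805190
λ = −ln(0.95805190)/4.2710 = 0.010034

B0=110.1706 lambda=0.0100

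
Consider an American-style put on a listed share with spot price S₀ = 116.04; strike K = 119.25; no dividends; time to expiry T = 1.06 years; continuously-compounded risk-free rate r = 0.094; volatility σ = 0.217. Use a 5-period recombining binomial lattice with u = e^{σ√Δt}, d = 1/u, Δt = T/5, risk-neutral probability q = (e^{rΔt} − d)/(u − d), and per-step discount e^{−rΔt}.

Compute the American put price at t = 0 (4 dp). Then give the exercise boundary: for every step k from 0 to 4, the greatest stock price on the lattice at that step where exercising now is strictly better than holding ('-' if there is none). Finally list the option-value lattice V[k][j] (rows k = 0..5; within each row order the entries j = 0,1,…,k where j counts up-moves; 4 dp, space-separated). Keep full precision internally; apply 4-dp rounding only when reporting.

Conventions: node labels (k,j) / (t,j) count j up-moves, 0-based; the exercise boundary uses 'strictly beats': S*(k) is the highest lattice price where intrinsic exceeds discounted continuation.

price = 7.9698
boundary = - 105.0063 95.0218 105.0063 95.0218
tree:
7.9698
14.2437 3.6226
24.2282 7.3167 1.0256
33.2634 14.2437 2.4653 0.0000
41.4394 24.2282 5.9257 0.0000 0.0000
48.8380 33.2634 14.2437 0.0000 0.0000 0.0000

Δt=0.21200  u=1.10508  d=0.90491  q=0.57560  discount=0.98027
step 5 (expiry): payoffs max(K−S,0) = 48.8380 33.2634 14.2437 0.0000 0.0000 0.0000
step 4: (k=4,j=0): S=77.8106, K−S=41.4394, hold=39.0865 ⇒ V=41.4394 exercise | (k=4,j=1): S=95.0218, K−S=24.2282, hold=21.8753 ⇒ V=24.2282 exercise | (k=4,j=2): S=116.0400, K−S=3.2100, hold=5.9257 ⇒ V=5.9257 continue | (k=4,j=3): S=141.7073, K−S=0.0000, hold=0.0000 ⇒ V=0.0000 continue | (k=4,j=4): S=173.0520, K−S=0.0000, hold=0.0000 ⇒ V=0.0000 continue  boundary S*=95.0218
step 3: (k=3,j=0): S=85.9866, K−S=33.2634, hold=30.9105 ⇒ V=33.2634 exercise | (k=3,j=1): S=105.0063, K−S=14.2437, hold=13.4231 ⇒ V=14.2437 exercise | (k=3,j=2): S=128.2330, K−S=0.0000, hold=2.4653 ⇒ V=2.4653 continue | (k=3,j=3): S=156.5974, K−S=0.0000, hold=0.0000 ⇒ V=0.0000 continue  boundary S*=105.0063
step 2: (k=2,j=0): S=95.0218, K−S=24.2282, hold=21.8753 ⇒ V=24.2282 exercise | (k=2,j=1): S=116.0400, K−S=3.2100, hold=7.3167 ⇒ V=7.3167 continue | (k=2,j=2): S=141.7073, K−S=0.0000, hold=1.0256 ⇒ V=1.0256 continue  boundary S*=95.0218
step 1: (k=1,j=0): S=105.0063, K−S=14.2437, hold=14.2080 ⇒ V=14.2437 exercise | (k=1,j=1): S=128.2330, K−S=0.0000, hold=3.6226 ⇒ V=3.6226 continue  boundary S*=105.0063
step 0: (k=0,j=0): S=116.0400, K−S=3.2100, hold=7.9698 ⇒ V=7.9698 continue  boundary S*=-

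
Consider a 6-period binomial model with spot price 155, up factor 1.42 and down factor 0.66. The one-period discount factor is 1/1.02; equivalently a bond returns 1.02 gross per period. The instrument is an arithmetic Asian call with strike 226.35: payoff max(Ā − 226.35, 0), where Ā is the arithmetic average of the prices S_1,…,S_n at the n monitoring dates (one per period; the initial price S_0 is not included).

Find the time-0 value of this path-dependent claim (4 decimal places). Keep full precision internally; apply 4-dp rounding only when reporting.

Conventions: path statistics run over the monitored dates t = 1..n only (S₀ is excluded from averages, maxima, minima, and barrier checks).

price = 20.3529

With p* = (R−d)/(u−d) = 0.4737, sum probability × payoff across the paths and divide by R^6.
Enumerate all 2^6 = 64 price paths (U = up ×1.42, D = down ×0.66); each path with k up-moves has probability p*^k·(1−p*)^(6−k).
DDDDDD: Ā=46.0022, payoff=0.0000, prob=0.021256
UDDDDD: Ā=98.9744, payoff=0.0000, prob=0.019130
DUDDDD: Ā=79.3411, payoff=0.0000, prob=0.019130
UUDDDD: Ā=170.7036, payoff=0.0000, prob=0.017217
DDUDDD: Ā=66.3831, payoff=0.0000, prob=0.019130
UDUDDD: Ā=142.8243, payoff=0.0000, prob=0.017217
DUUDDD: Ā=123.1909, payoff=0.0000, prob=0.017217
UUUDDD: Ā=265.0472, payoff=38.6972, prob=0.015496
DDDUDD: Ā=57.8308, payoff=0.0000, prob=0.019130
UDDUDD: Ā=124.4239, payoff=0.0000, prob=0.017217
DUDUDD: Ā=104.7906, payoff=0.0000, prob=0.017217
UUDUDD: Ā=225.4585, payoff=0.0000, prob=0.015496
DDUUDD: Ā=91.8326, payoff=0.0000, prob=0.017217
UDUUDD: Ā=197.5792, payoff=0.0000, prob=0.015496
DUUUDD: Ā=177.9458, payoff=0.0000, prob=0.015496
UUUUDD: Ā=382.8532, payoff=156.5032, prob=0.013946
DDDDUD: Ā=52.1863, payoff=0.0000, prob=0.019130
UDDDUD: Ā=112.2797, payoff=0.0000, prob=0.017217
DUDDUD: Ā=92.6463, payoff=0.0000, prob=0.017217
UUDDUD: Ā=199.3300, payoff=0.0000, prob=0.015496
DDUDUD: Ā=79.6883, payoff=0.0000, prob=0.017217
UDUDUD: Ā=171.4507, payoff=0.0000, prob=0.015496
DUUDUD: Ā=151.8173, payoff=0.0000, prob=0.015496
UUUDUD: Ā=326.6373, payoff=100.2873, prob=0.013946
DDDUUD: Ā=71.1361, payoff=0.0000, prob=0.017217
UDDUUD: Ā=153.0503, payoff=0.0000, prob=0.015496
DUDUUD: Ā=133.4170, payoff=0.0000, prob=0.015496
UUDUUD: Ā=287.0486, payoff=60.6986, prob=0.013946
DDUUUD: Ā=120.4590, payoff=0.0000, prob=0.015496
UDUUUD: Ā=259.1693, payoff=32.8193, prob=0.013946
DUUUUD: Ā=239.5360, payoff=13.1860, prob=0.013946
UUUUUD: Ā=515.3653, payoff=289.0153, prob=0.012551
DDDDDU: Ā=48.4610, payoff=0.0000, prob=0.019130
UDDDDU: Ā=104.2645, payoff=0.0000, prob=0.017217
DUDDDU: Ā=84.6311, payoff=0.0000, prob=0.017217
UUDDDU: Ā=182.0852, payoff=0.0000, prob=0.015496
DDUDDU: Ā=71.6731, payoff=0.0000, prob=0.017217
UDUDDU: Ā=154.2058, payoff=0.0000, prob=0.015496
DUUDDU: Ā=134.5725, payoff=0.0000, prob=0.015496
UUUDDU: Ā=289.5348, payoff=63.1848, prob=0.013946
DDDUDU: Ā=63.1209, payoff=0.0000, prob=0.017217
UDDUDU: Ā=135.8055, payoff=0.0000, prob=0.015496
DUDUDU: Ā=116.1722, payoff=0.0000, prob=0.015496
UUDUDU: Ā=249.9462, payoff=23.5962, prob=0.013946
DDUUDU: Ā=103.2142, payoff=0.0000, prob=0.015496
UDUUDU: Ā=222.0668, payoff=0.0000, prob=0.013946
DUUUDU: Ā=202.4335, payoff=0.0000, prob=0.013946
UUUUDU: Ā=435.5387, payoff=209.1887, prob=0.012551
DDDDUU: Ā=57.4764, payoff=0.0000, prob=0.017217
UDDDUU: Ā=123.6613, payoff=0.0000, prob=0.015496
DUDDUU: Ā=104.0279, payoff=0.0000, prob=0.015496
UUDDUU: Ā=223.8176, payoff=0.0000, prob=0.013946
DDUDUU: Ā=91.0699, payoff=0.0000, prob=0.015496
UDUDUU: Ā=195.9383, payoff=0.0000, prob=0.013946
DUUDUU: Ā=176.3050, payoff=0.0000, prob=0.013946
UUUDUU: Ā=379.3228, payoff=152.9728, prob=0.012551
DDDUUU: Ā=82.5176, payoff=0.0000, prob=0.015496
UDDUUU: Ā=177.5379, payoff=0.0000, prob=0.013946
DUDUUU: Ā=157.9046, payoff=0.0000, prob=0.013946
UUDUUU: Ā=339.7342, payoff=113.3842, prob=0.012551
DDUUUU: Ā=144.9466, payoff=0.0000, prob=0.013946
UDUUUU: Ā=311.8548, payoff=85.5048, prob=0.012551
DUUUUU: Ā=292.2215, payoff=65.8715, prob=0.012551
UUUUUU: Ā=628.7190, payoff=402.3690, prob=0.011296
Price = Σ prob·payoff / R^6 = 22.920669 / 1.126162 = 20.3529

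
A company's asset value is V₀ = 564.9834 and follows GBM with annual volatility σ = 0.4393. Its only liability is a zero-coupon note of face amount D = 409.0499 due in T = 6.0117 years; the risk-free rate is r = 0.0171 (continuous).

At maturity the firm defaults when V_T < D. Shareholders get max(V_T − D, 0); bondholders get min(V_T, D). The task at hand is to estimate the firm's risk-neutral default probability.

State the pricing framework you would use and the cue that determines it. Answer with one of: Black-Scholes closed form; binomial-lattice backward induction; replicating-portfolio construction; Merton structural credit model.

Key observation: the data describe a firm's assets (V₀ = 564.9834, GBM) and a single zero-coupon debt of face 409.0499, so credit quantities follow from equity-as-call in the structural model.

framework: Merton structural credit model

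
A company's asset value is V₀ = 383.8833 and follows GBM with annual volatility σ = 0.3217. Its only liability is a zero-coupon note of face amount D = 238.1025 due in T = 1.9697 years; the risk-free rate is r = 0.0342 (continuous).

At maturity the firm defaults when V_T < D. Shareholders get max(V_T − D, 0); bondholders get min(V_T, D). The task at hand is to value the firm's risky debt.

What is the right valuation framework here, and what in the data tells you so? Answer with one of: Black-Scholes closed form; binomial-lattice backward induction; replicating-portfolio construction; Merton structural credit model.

Key observation: a levered firm with one bullet debt due at 1.9697 years is the canonical structural-credit setup: equity is a call on the firm's assets struck at the face value.

framework: Merton structural credit model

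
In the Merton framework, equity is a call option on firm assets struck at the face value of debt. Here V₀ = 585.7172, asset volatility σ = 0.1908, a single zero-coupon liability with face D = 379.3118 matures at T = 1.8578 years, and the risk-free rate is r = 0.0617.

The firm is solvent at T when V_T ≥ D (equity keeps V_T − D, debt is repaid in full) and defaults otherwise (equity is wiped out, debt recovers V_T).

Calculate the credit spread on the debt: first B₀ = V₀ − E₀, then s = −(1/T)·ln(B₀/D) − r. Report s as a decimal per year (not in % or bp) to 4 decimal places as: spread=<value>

spread=0.0011

Work the structural quantities from V₀ = 585.7172 against face 379.3118:
d₁ = [ln(V₀/D) + (r + σ²/2)T] / (σ√T)
   = [ln(585.7172/379.3118) + (0.0617 + 0.5·0.1908²)·1.8578] / (0.1908·√1.8578)
   = [0.434479 + 0.148443] / 0.260063 = 2.241465
d₂ = d₁ − σ√T = 2.241465 − 0.260063 = 1.981402
N(d₁) = 0.987502,  N(d₂) = 0.976227,  e^(−rT) = 0.891699
E₀ = V₀·N(d₁) − D·e^(−rT)·N(d₂)
   = 585.7172·0.987502 − 379.3118·0.891699·0.976227 = 248.205650
B₀ = V₀ − E₀ = 585.7172 − 248.205650 = 337.511550
spread = −(1/T)·ln(B₀/D) − r = −(1/1.8578)·ln(337.511550/379.3118) − 0.0617 = 0.00114790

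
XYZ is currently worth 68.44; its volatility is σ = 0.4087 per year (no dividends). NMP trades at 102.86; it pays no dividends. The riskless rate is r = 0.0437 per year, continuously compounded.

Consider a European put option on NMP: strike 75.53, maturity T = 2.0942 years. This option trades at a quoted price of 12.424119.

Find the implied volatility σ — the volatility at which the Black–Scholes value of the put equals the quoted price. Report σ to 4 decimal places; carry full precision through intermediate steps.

sigma = 0.5437

At σ = 0.5437 the Black–Scholes value reproduces the quote:
σ√T = 0.5437·√2.0942 = 0.786807
d₁ = (ln(S/K) + (r+σ²/2)T) / (σ√T) = (ln(102.86/75.53) + (0.0437+0.5437²/2)·2.0942) / 0.786807 = (0.308839 + 0.401049) / 0.786807 = 0.902239
d₂ = d₁ − σ√T = 0.902239 − 0.786807 = 0.115432
e^{−rT} = 0.912546
N(−d₁) = 0.183465,  N(−d₂) = 0.454051
V = K·e^{−rT}·N(−d₂) − S·N(−d₁) = 31.295323 − 18.871203 = 12.424119 (equal to the quote); since ∂V/∂σ > 0 for all σ, the implied volatility is unique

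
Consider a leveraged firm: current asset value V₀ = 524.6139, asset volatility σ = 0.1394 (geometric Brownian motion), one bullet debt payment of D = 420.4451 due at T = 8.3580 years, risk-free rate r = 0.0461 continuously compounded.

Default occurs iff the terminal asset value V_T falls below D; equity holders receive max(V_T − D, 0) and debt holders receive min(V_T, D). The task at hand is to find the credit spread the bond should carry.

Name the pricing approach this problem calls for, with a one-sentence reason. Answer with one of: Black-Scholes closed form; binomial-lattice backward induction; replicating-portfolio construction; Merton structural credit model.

Key observation: a levered firm with one bullet debt due at 8.3580 years is the canonical structural-credit setup: equity is a call on the firm's assets struck at the face value.

framework: Merton structural credit model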